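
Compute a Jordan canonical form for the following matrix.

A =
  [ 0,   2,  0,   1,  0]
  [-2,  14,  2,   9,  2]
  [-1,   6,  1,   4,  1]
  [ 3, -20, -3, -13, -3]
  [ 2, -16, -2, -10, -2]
J_3(0) ⊕ J_1(0) ⊕ J_1(0)

The characteristic polynomial is
  det(x·I − A) = x^5

Eigenvalues and multiplicities (the geometric multiplicity of λ is n − rank(A − λI), which equals the number of Jordan blocks for λ):
  λ = 0: algebraic multiplicity = 5, geometric multiplicity = 3

Determining the block sizes for each eigenvalue:
  λ = 0: with am = 5 and gm = 3, the partition is not yet determined (e.g. several partitions of 5 into 3 parts exist). Let N = A − (0)·I. Computing rank(N^1) = 2, rank(N^2) = 1, rank(N^3) = 0; the number of blocks of size ≥ j is rank(N^{j−1}) − rank(N^j), giving [3, 1, 1]. So we have 1 block(s) of size 3, 2 block(s) of size 1 → block sizes [3, 1, 1]

Assembling the blocks gives a Jordan form
J =
  [0, 1, 0, 0, 0]
  [0, 0, 1, 0, 0]
  [0, 0, 0, 0, 0]
  [0, 0, 0, 0, 0]
  [0, 0, 0, 0, 0]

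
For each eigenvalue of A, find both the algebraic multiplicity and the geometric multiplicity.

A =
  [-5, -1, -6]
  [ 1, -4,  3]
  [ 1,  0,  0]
λ = -3: alg = 3, geom = 1

Step 1 — factor the characteristic polynomial to read off the algebraic multiplicities:
  χ_A(x) = (x + 3)^3

Step 2 — compute geometric multiplicities via the rank-nullity identity g(λ) = n − rank(A − λI):
  rank(A − (-3)·I) = 2, so dim ker(A − (-3)·I) = n − 2 = 1

Summary:
  λ = -3: algebraic multiplicity = 3, geometric multiplicity = 1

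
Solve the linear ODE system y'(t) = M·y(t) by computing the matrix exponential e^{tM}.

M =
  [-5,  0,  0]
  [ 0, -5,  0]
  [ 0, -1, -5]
e^{tM} =
  [exp(-5*t), 0, 0]
  [0, exp(-5*t), 0]
  [0, -t*exp(-5*t), exp(-5*t)]

Strategy: write M = P · J · P⁻¹ where J is a Jordan canonical form, so e^{tM} = P · e^{tJ} · P⁻¹, and e^{tJ} can be computed block-by-block.

M has Jordan form
J =
  [-5,  1,  0]
  [ 0, -5,  0]
  [ 0,  0, -5]
(up to reordering of blocks).

Per-block formulas:
  For a 2×2 Jordan block J_2(-5): exp(t · J_2(-5)) = e^(-5t)·(I + t·N), where N is the 2×2 nilpotent shift.
  For a 1×1 block at λ = -5: exp(t · [-5]) = [e^(-5t)].

After assembling e^{tJ} and conjugating by P, we get:

e^{tM} =
  [exp(-5*t), 0, 0]
  [0, exp(-5*t), 0]
  [0, -t*exp(-5*t), exp(-5*t)]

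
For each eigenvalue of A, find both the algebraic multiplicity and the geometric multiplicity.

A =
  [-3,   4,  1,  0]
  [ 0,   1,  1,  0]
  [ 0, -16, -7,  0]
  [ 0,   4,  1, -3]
λ = -3: alg = 4, geom = 3

Step 1 — factor the characteristic polynomial to read off the algebraic multiplicities:
  χ_A(x) = (x + 3)^4

Step 2 — compute geometric multiplicities via the rank-nullity identity g(λ) = n − rank(A − λI):
  rank(A − (-3)·I) = 1, so dim ker(A − (-3)·I) = n − 1 = 3

Summary:
  λ = -3: algebraic multiplicity = 4, geometric multiplicity = 3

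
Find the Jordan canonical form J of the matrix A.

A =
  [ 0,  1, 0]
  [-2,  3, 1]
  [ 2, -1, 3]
J_3(2)

The characteristic polynomial is
  det(x·I − A) = x^3 - 6*x^2 + 12*x - 8 = (x - 2)^3

Eigenvalues and multiplicities (the geometric multiplicity of λ is n − rank(A − λI), which equals the number of Jordan blocks for λ):
  λ = 2: algebraic multiplicity = 3, geometric multiplicity = 1

Determining the block sizes for each eigenvalue:
  λ = 2: one block (gm = 1), so the single block has size am = 3 → block sizes [3]

Assembling the blocks gives a Jordan form
J =
  [2, 1, 0]
  [0, 2, 1]
  [0, 0, 2]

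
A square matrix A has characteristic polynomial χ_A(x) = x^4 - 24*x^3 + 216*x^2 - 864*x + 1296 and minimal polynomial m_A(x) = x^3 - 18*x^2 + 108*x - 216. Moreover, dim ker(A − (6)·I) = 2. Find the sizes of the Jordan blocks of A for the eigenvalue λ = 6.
Block sizes for λ = 6: [3, 1]

Step 1 — from the characteristic polynomial, algebraic multiplicity of λ = 6 is 4. From dim ker(A − (6)·I) = 2, there are exactly 2 Jordan blocks for λ = 6.
Step 2 — from the minimal polynomial, the factor (x − 6)^3 tells us the largest block for λ = 6 has size 3.
Step 3 — with total size 4, 2 blocks, and largest block 3, the block sizes (in nonincreasing order) are [3, 1].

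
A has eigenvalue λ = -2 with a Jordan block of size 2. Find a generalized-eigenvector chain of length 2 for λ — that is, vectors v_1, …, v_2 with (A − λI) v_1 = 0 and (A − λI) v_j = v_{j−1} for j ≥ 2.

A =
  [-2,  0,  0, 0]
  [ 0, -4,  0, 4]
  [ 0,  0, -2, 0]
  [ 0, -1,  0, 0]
A Jordan chain for λ = -2 of length 2:
v_1 = (0, -2, 0, -1)ᵀ
v_2 = (0, 1, 0, 0)ᵀ

Let N = A − (-2)·I. We want v_2 with N^2 v_2 = 0 but N^1 v_2 ≠ 0; then v_{j-1} := N · v_j for j = 2, …, 2.

Pick v_2 = (0, 1, 0, 0)ᵀ.
Then v_1 = N · v_2 = (0, -2, 0, -1)ᵀ.

Sanity check: (A − (-2)·I) v_1 = (0, 0, 0, 0)ᵀ = 0. ✓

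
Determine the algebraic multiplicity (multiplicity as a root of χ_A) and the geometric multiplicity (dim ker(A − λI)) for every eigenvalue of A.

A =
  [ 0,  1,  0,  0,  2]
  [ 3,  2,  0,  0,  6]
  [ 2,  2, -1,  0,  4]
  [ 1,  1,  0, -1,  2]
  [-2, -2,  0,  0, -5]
λ = -1: alg = 5, geom = 4

Step 1 — factor the characteristic polynomial to read off the algebraic multiplicities:
  χ_A(x) = (x + 1)^5

Step 2 — compute geometric multiplicities via the rank-nullity identity g(λ) = n − rank(A − λI):
  rank(A − (-1)·I) = 1, so dim ker(A − (-1)·I) = n − 1 = 4

Summary:
  λ = -1: algebraic multiplicity = 5, geometric multiplicity = 4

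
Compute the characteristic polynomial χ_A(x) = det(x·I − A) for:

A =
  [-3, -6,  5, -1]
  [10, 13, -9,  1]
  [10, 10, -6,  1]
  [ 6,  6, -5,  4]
x^4 - 8*x^3 + 22*x^2 - 24*x + 9

Expanding det(x·I − A) (e.g. by cofactor expansion or by noting that A is similar to its Jordan form J, which has the same characteristic polynomial as A) gives
  χ_A(x) = x^4 - 8*x^3 + 22*x^2 - 24*x + 9
which factors as (x - 3)^2*(x - 1)^2. The eigenvalues (with algebraic multiplicities) are λ = 1 with multiplicity 2, λ = 3 with multiplicity 2.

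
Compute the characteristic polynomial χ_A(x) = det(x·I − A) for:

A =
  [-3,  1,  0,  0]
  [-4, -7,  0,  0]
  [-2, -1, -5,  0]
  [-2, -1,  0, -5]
x^4 + 20*x^3 + 150*x^2 + 500*x + 625

Expanding det(x·I − A) (e.g. by cofactor expansion or by noting that A is similar to its Jordan form J, which has the same characteristic polynomial as A) gives
  χ_A(x) = x^4 + 20*x^3 + 150*x^2 + 500*x + 625
which factors as (x + 5)^4. The eigenvalues (with algebraic multiplicities) are λ = -5 with multiplicity 4.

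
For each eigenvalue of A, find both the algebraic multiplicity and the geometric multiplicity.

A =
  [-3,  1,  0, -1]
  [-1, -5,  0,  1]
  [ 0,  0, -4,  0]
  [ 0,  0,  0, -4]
λ = -4: alg = 4, geom = 3

Step 1 — factor the characteristic polynomial to read off the algebraic multiplicities:
  χ_A(x) = (x + 4)^4

Step 2 — compute geometric multiplicities via the rank-nullity identity g(λ) = n − rank(A − λI):
  rank(A − (-4)·I) = 1, so dim ker(A − (-4)·I) = n − 1 = 3

Summary:
  λ = -4: algebraic multiplicity = 4, geometric multiplicity = 3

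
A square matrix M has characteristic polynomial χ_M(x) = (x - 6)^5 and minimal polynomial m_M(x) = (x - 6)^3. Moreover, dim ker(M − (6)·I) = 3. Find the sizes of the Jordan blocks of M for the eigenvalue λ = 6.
Block sizes for λ = 6: [3, 1, 1]

Step 1 — from the characteristic polynomial, algebraic multiplicity of λ = 6 is 5. From dim ker(M − (6)·I) = 3, there are exactly 3 Jordan blocks for λ = 6.
Step 2 — from the minimal polynomial, the factor (x − 6)^3 tells us the largest block for λ = 6 has size 3.
Step 3 — with total size 5, 3 blocks, and largest block 3, the block sizes (in nonincreasing order) are [3, 1, 1].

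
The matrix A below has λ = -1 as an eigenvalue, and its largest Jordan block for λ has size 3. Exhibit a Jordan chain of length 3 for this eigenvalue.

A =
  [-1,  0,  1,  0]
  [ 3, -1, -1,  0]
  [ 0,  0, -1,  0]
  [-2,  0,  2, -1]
A Jordan chain for λ = -1 of length 3:
v_1 = (0, 3, 0, -2)ᵀ
v_2 = (1, -1, 0, 2)ᵀ
v_3 = (0, 0, 1, 0)ᵀ

Let N = A − (-1)·I. We want v_3 with N^3 v_3 = 0 but N^2 v_3 ≠ 0; then v_{j-1} := N · v_j for j = 3, …, 2.

Pick v_3 = (0, 0, 1, 0)ᵀ.
Then v_2 = N · v_3 = (1, -1, 0, 2)ᵀ.
Then v_1 = N · v_2 = (0, 3, 0, -2)ᵀ.

Sanity check: (A − (-1)·I) v_1 = (0, 0, 0, 0)ᵀ = 0. ✓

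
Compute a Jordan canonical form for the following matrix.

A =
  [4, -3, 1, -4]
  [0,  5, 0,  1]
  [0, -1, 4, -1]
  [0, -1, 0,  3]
J_2(4) ⊕ J_2(4)

The characteristic polynomial is
  det(x·I − A) = x^4 - 16*x^3 + 96*x^2 - 256*x + 256 = (x - 4)^4

Eigenvalues and multiplicities (the geometric multiplicity of λ is n − rank(A − λI), which equals the number of Jordan blocks for λ):
  λ = 4: algebraic multiplicity = 4, geometric multiplicity = 2

Determining the block sizes for each eigenvalue:
  λ = 4: with am = 4 and gm = 2, the partition is not yet determined (e.g. several partitions of 4 into 2 parts exist). Let N = A − (4)·I. Computing rank(N^1) = 2, rank(N^2) = 0; the number of blocks of size ≥ j is rank(N^{j−1}) − rank(N^j), giving [2, 2]. So we have 2 block(s) of size 2 → block sizes [2, 2]

Assembling the blocks gives a Jordan form
J =
  [4, 1, 0, 0]
  [0, 4, 0, 0]
  [0, 0, 4, 1]
  [0, 0, 0, 4]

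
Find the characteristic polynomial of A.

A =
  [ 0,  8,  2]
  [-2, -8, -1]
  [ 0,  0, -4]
x^3 + 12*x^2 + 48*x + 64

Expanding det(x·I − A) (e.g. by cofactor expansion or by noting that A is similar to its Jordan form J, which has the same characteristic polynomial as A) gives
  χ_A(x) = x^3 + 12*x^2 + 48*x + 64
which factors as (x + 4)^3. The eigenvalues (with algebraic multiplicities) are λ = -4 with multiplicity 3.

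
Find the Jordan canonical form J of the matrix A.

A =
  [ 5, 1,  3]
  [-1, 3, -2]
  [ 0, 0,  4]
J_3(4)

The characteristic polynomial is
  det(x·I − A) = x^3 - 12*x^2 + 48*x - 64 = (x - 4)^3

Eigenvalues and multiplicities (the geometric multiplicity of λ is n − rank(A − λI), which equals the number of Jordan blocks for λ):
  λ = 4: algebraic multiplicity = 3, geometric multiplicity = 1

Determining the block sizes for each eigenvalue:
  λ = 4: one block (gm = 1), so the single block has size am = 3 → block sizes [3]

Assembling the blocks gives a Jordan form
J =
  [4, 1, 0]
  [0, 4, 1]
  [0, 0, 4]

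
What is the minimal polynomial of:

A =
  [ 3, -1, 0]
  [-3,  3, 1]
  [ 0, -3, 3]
x^3 - 9*x^2 + 27*x - 27

The characteristic polynomial is χ_A(x) = (x - 3)^3, so the eigenvalues are known. The minimal polynomial is
  m_A(x) = Π_λ (x − λ)^{k_λ}
where k_λ is the size of the *largest* Jordan block for λ (equivalently, the smallest k with (A − λI)^k v = 0 for every generalised eigenvector v of λ).

  λ = 3: largest Jordan block has size 3, contributing (x − 3)^3

So m_A(x) = (x - 3)^3 = x^3 - 9*x^2 + 27*x - 27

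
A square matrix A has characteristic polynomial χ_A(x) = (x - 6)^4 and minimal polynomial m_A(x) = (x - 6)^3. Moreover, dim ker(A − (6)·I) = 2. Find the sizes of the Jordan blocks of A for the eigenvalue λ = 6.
Block sizes for λ = 6: [3, 1]

Step 1 — from the characteristic polynomial, algebraic multiplicity of λ = 6 is 4. From dim ker(A − (6)·I) = 2, there are exactly 2 Jordan blocks for λ = 6.
Step 2 — from the minimal polynomial, the factor (x − 6)^3 tells us the largest block for λ = 6 has size 3.
Step 3 — with total size 4, 2 blocks, and largest block 3, the block sizes (in nonincreasing order) are [3, 1].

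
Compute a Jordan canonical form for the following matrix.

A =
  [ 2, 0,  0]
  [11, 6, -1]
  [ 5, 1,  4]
J_1(2) ⊕ J_2(5)

The characteristic polynomial is
  det(x·I − A) = x^3 - 12*x^2 + 45*x - 50 = (x - 5)^2*(x - 2)

Eigenvalues and multiplicities (the geometric multiplicity of λ is n − rank(A − λI), which equals the number of Jordan blocks for λ):
  λ = 2: algebraic multiplicity = 1, geometric multiplicity = 1
  λ = 5: algebraic multiplicity = 2, geometric multiplicity = 1

Determining the block sizes for each eigenvalue:
  λ = 2: one block (gm = 1), so the single block has size am = 1 → block sizes [1]
  λ = 5: one block (gm = 1), so the single block has size am = 2 → block sizes [2]

Assembling the blocks gives a Jordan form
J =
  [2, 0, 0]
  [0, 5, 1]
  [0, 0, 5]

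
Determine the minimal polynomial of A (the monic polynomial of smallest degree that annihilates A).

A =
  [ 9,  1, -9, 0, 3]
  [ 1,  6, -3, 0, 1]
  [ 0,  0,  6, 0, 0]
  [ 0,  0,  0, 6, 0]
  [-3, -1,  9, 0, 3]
x^3 - 18*x^2 + 108*x - 216

The characteristic polynomial is χ_A(x) = (x - 6)^5, so the eigenvalues are known. The minimal polynomial is
  m_A(x) = Π_λ (x − λ)^{k_λ}
where k_λ is the size of the *largest* Jordan block for λ (equivalently, the smallest k with (A − λI)^k v = 0 for every generalised eigenvector v of λ).

  λ = 6: largest Jordan block has size 3, contributing (x − 6)^3

So m_A(x) = (x - 6)^3 = x^3 - 18*x^2 + 108*x - 216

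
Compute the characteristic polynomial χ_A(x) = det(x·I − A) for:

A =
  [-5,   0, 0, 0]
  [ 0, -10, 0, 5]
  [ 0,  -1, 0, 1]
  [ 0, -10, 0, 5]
x^4 + 10*x^3 + 25*x^2

Expanding det(x·I − A) (e.g. by cofactor expansion or by noting that A is similar to its Jordan form J, which has the same characteristic polynomial as A) gives
  χ_A(x) = x^4 + 10*x^3 + 25*x^2
which factors as x^2*(x + 5)^2. The eigenvalues (with algebraic multiplicities) are λ = -5 with multiplicity 2, λ = 0 with multiplicity 2.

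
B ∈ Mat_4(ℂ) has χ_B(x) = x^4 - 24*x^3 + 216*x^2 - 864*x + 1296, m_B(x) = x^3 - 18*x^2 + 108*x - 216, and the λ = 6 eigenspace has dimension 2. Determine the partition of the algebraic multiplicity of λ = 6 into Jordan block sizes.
Block sizes for λ = 6: [3, 1]

Step 1 — from the characteristic polynomial, algebraic multiplicity of λ = 6 is 4. From dim ker(B − (6)·I) = 2, there are exactly 2 Jordan blocks for λ = 6.
Step 2 — from the minimal polynomial, the factor (x − 6)^3 tells us the largest block for λ = 6 has size 3.
Step 3 — with total size 4, 2 blocks, and largest block 3, the block sizes (in nonincreasing order) are [3, 1].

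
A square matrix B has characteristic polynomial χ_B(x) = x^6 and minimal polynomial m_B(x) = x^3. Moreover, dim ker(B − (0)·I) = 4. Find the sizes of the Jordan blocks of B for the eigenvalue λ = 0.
Block sizes for λ = 0: [3, 1, 1, 1]

Step 1 — from the characteristic polynomial, algebraic multiplicity of λ = 0 is 6. From dim ker(B − (0)·I) = 4, there are exactly 4 Jordan blocks for λ = 0.
Step 2 — from the minimal polynomial, the factor (x − 0)^3 tells us the largest block for λ = 0 has size 3.
Step 3 — with total size 6, 4 blocks, and largest block 3, the block sizes (in nonincreasing order) are [3, 1, 1, 1].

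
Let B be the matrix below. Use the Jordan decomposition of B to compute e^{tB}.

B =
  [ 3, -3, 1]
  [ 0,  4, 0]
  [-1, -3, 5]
e^{tB} =
  [-t*exp(4*t) + exp(4*t), -3*t*exp(4*t), t*exp(4*t)]
  [0, exp(4*t), 0]
  [-t*exp(4*t), -3*t*exp(4*t), t*exp(4*t) + exp(4*t)]

Strategy: write B = P · J · P⁻¹ where J is a Jordan canonical form, so e^{tB} = P · e^{tJ} · P⁻¹, and e^{tJ} can be computed block-by-block.

B has Jordan form
J =
  [4, 1, 0]
  [0, 4, 0]
  [0, 0, 4]
(up to reordering of blocks).

Per-block formulas:
  For a 1×1 block at λ = 4: exp(t · [4]) = [e^(4t)].
  For a 2×2 Jordan block J_2(4): exp(t · J_2(4)) = e^(4t)·(I + t·N), where N is the 2×2 nilpotent shift.

After assembling e^{tJ} and conjugating by P, we get:

e^{tB} =
  [-t*exp(4*t) + exp(4*t), -3*t*exp(4*t), t*exp(4*t)]
  [0, exp(4*t), 0]
  [-t*exp(4*t), -3*t*exp(4*t), t*exp(4*t) + exp(4*t)]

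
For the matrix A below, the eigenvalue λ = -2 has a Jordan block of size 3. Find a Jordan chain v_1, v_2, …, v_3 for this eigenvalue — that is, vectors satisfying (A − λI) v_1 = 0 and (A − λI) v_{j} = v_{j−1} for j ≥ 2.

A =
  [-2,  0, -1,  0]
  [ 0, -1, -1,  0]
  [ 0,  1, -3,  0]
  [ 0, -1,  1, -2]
A Jordan chain for λ = -2 of length 3:
v_1 = (-1, 0, 0, 0)ᵀ
v_2 = (0, 1, 1, -1)ᵀ
v_3 = (0, 1, 0, 0)ᵀ

Let N = A − (-2)·I. We want v_3 with N^3 v_3 = 0 but N^2 v_3 ≠ 0; then v_{j-1} := N · v_j for j = 3, …, 2.

Pick v_3 = (0, 1, 0, 0)ᵀ.
Then v_2 = N · v_3 = (0, 1, 1, -1)ᵀ.
Then v_1 = N · v_2 = (-1, 0, 0, 0)ᵀ.

Sanity check: (A − (-2)·I) v_1 = (0, 0, 0, 0)ᵀ = 0. ✓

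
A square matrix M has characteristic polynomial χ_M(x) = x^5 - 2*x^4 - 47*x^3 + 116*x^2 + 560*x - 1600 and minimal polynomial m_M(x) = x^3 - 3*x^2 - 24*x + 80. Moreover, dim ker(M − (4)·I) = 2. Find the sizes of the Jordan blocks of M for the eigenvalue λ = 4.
Block sizes for λ = 4: [2, 1]

Step 1 — from the characteristic polynomial, algebraic multiplicity of λ = 4 is 3. From dim ker(M − (4)·I) = 2, there are exactly 2 Jordan blocks for λ = 4.
Step 2 — from the minimal polynomial, the factor (x − 4)^2 tells us the largest block for λ = 4 has size 2.
Step 3 — with total size 3, 2 blocks, and largest block 2, the block sizes (in nonincreasing order) are [2, 1].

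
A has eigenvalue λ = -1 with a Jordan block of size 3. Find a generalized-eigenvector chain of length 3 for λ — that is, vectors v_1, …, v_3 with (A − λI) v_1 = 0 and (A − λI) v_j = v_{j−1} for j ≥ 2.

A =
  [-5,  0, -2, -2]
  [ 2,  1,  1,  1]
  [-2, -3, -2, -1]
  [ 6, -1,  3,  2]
A Jordan chain for λ = -1 of length 3:
v_1 = (8, 0, -2, -14)ᵀ
v_2 = (-4, 2, -2, 6)ᵀ
v_3 = (1, 0, 0, 0)ᵀ

Let N = A − (-1)·I. We want v_3 with N^3 v_3 = 0 but N^2 v_3 ≠ 0; then v_{j-1} := N · v_j for j = 3, …, 2.

Pick v_3 = (1, 0, 0, 0)ᵀ.
Then v_2 = N · v_3 = (-4, 2, -2, 6)ᵀ.
Then v_1 = N · v_2 = (8, 0, -2, -14)ᵀ.

Sanity check: (A − (-1)·I) v_1 = (0, 0, 0, 0)ᵀ = 0. ✓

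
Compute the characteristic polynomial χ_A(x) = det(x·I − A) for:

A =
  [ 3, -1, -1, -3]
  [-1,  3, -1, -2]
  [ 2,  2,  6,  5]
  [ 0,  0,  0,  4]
x^4 - 16*x^3 + 96*x^2 - 256*x + 256

Expanding det(x·I − A) (e.g. by cofactor expansion or by noting that A is similar to its Jordan form J, which has the same characteristic polynomial as A) gives
  χ_A(x) = x^4 - 16*x^3 + 96*x^2 - 256*x + 256
which factors as (x - 4)^4. The eigenvalues (with algebraic multiplicities) are λ = 4 with multiplicity 4.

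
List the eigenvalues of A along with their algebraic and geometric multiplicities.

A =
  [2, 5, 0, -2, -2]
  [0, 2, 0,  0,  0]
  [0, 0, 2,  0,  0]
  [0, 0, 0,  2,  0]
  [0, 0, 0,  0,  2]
λ = 2: alg = 5, geom = 4

Step 1 — factor the characteristic polynomial to read off the algebraic multiplicities:
  χ_A(x) = (x - 2)^5

Step 2 — compute geometric multiplicities via the rank-nullity identity g(λ) = n − rank(A − λI):
  rank(A − (2)·I) = 1, so dim ker(A − (2)·I) = n − 1 = 4

Summary:
  λ = 2: algebraic multiplicity = 5, geometric multiplicity = 4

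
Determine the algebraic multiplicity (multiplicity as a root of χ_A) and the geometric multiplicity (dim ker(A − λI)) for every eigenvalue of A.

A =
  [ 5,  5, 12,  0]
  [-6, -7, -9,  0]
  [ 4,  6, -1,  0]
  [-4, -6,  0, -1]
λ = -1: alg = 4, geom = 2

Step 1 — factor the characteristic polynomial to read off the algebraic multiplicities:
  χ_A(x) = (x + 1)^4

Step 2 — compute geometric multiplicities via the rank-nullity identity g(λ) = n − rank(A − λI):
  rank(A − (-1)·I) = 2, so dim ker(A − (-1)·I) = n − 2 = 2

Summary:
  λ = -1: algebraic multiplicity = 4, geometric multiplicity = 2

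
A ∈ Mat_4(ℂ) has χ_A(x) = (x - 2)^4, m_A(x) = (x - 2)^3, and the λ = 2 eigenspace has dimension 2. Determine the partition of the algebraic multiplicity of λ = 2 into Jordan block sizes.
Block sizes for λ = 2: [3, 1]

Step 1 — from the characteristic polynomial, algebraic multiplicity of λ = 2 is 4. From dim ker(A − (2)·I) = 2, there are exactly 2 Jordan blocks for λ = 2.
Step 2 — from the minimal polynomial, the factor (x − 2)^3 tells us the largest block for λ = 2 has size 3.
Step 3 — with total size 4, 2 blocks, and largest block 3, the block sizes (in nonincreasing order) are [3, 1].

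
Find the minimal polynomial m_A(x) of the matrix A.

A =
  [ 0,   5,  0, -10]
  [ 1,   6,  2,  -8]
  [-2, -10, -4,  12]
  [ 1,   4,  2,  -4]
x^3 + 2*x^2 + x

The characteristic polynomial is χ_A(x) = x^2*(x + 1)^2, so the eigenvalues are known. The minimal polynomial is
  m_A(x) = Π_λ (x − λ)^{k_λ}
where k_λ is the size of the *largest* Jordan block for λ (equivalently, the smallest k with (A − λI)^k v = 0 for every generalised eigenvector v of λ).

  λ = -1: largest Jordan block has size 2, contributing (x + 1)^2
  λ = 0: largest Jordan block has size 1, contributing (x − 0)

So m_A(x) = x*(x + 1)^2 = x^3 + 2*x^2 + x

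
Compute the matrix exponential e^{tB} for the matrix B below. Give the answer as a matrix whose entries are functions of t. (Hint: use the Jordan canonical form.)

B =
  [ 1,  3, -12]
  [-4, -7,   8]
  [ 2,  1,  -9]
e^{tB} =
  [6*t*exp(-5*t) + exp(-5*t), 3*t*exp(-5*t), -12*t*exp(-5*t)]
  [-4*t*exp(-5*t), -2*t*exp(-5*t) + exp(-5*t), 8*t*exp(-5*t)]
  [2*t*exp(-5*t), t*exp(-5*t), -4*t*exp(-5*t) + exp(-5*t)]

Strategy: write B = P · J · P⁻¹ where J is a Jordan canonical form, so e^{tB} = P · e^{tJ} · P⁻¹, and e^{tJ} can be computed block-by-block.

B has Jordan form
J =
  [-5,  1,  0]
  [ 0, -5,  0]
  [ 0,  0, -5]
(up to reordering of blocks).

Per-block formulas:
  For a 1×1 block at λ = -5: exp(t · [-5]) = [e^(-5t)].
  For a 2×2 Jordan block J_2(-5): exp(t · J_2(-5)) = e^(-5t)·(I + t·N), where N is the 2×2 nilpotent shift.

After assembling e^{tJ} and conjugating by P, we get:

e^{tB} =
  [6*t*exp(-5*t) + exp(-5*t), 3*t*exp(-5*t), -12*t*exp(-5*t)]
  [-4*t*exp(-5*t), -2*t*exp(-5*t) + exp(-5*t), 8*t*exp(-5*t)]
  [2*t*exp(-5*t), t*exp(-5*t), -4*t*exp(-5*t) + exp(-5*t)]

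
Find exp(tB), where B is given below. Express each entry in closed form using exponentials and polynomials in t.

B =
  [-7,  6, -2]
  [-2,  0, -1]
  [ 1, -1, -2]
e^{tB} =
  [t^2*exp(-3*t) - 4*t*exp(-3*t) + exp(-3*t), -2*t^2*exp(-3*t) + 6*t*exp(-3*t), -2*t*exp(-3*t)]
  [t^2*exp(-3*t)/2 - 2*t*exp(-3*t), -t^2*exp(-3*t) + 3*t*exp(-3*t) + exp(-3*t), -t*exp(-3*t)]
  [-t^2*exp(-3*t)/2 + t*exp(-3*t), t^2*exp(-3*t) - t*exp(-3*t), t*exp(-3*t) + exp(-3*t)]

Strategy: write B = P · J · P⁻¹ where J is a Jordan canonical form, so e^{tB} = P · e^{tJ} · P⁻¹, and e^{tJ} can be computed block-by-block.

B has Jordan form
J =
  [-3,  1,  0]
  [ 0, -3,  1]
  [ 0,  0, -3]
(up to reordering of blocks).

Per-block formulas:
  For a 3×3 Jordan block J_3(-3): exp(t · J_3(-3)) = e^(-3t)·(I + t·N + (t^2/2)·N^2), where N is the 3×3 nilpotent shift.

After assembling e^{tJ} and conjugating by P, we get:

e^{tB} =
  [t^2*exp(-3*t) - 4*t*exp(-3*t) + exp(-3*t), -2*t^2*exp(-3*t) + 6*t*exp(-3*t), -2*t*exp(-3*t)]
  [t^2*exp(-3*t)/2 - 2*t*exp(-3*t), -t^2*exp(-3*t) + 3*t*exp(-3*t) + exp(-3*t), -t*exp(-3*t)]
  [-t^2*exp(-3*t)/2 + t*exp(-3*t), t^2*exp(-3*t) - t*exp(-3*t), t*exp(-3*t) + exp(-3*t)]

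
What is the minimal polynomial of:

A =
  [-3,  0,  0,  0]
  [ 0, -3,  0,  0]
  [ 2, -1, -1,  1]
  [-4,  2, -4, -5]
x^2 + 6*x + 9

The characteristic polynomial is χ_A(x) = (x + 3)^4, so the eigenvalues are known. The minimal polynomial is
  m_A(x) = Π_λ (x − λ)^{k_λ}
where k_λ is the size of the *largest* Jordan block for λ (equivalently, the smallest k with (A − λI)^k v = 0 for every generalised eigenvector v of λ).

  λ = -3: largest Jordan block has size 2, contributing (x + 3)^2

So m_A(x) = (x + 3)^2 = x^2 + 6*x + 9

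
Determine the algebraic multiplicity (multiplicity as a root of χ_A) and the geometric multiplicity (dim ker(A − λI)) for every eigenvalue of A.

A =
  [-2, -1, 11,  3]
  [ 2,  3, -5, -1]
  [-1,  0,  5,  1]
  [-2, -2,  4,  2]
λ = 2: alg = 4, geom = 2

Step 1 — factor the characteristic polynomial to read off the algebraic multiplicities:
  χ_A(x) = (x - 2)^4

Step 2 — compute geometric multiplicities via the rank-nullity identity g(λ) = n − rank(A − λI):
  rank(A − (2)·I) = 2, so dim ker(A − (2)·I) = n − 2 = 2

Summary:
  λ = 2: algebraic multiplicity = 4, geometric multiplicity = 2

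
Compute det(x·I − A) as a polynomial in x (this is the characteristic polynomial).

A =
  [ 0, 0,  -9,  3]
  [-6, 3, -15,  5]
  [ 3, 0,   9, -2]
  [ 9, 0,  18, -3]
x^4 - 9*x^3 + 27*x^2 - 27*x

Expanding det(x·I − A) (e.g. by cofactor expansion or by noting that A is similar to its Jordan form J, which has the same characteristic polynomial as A) gives
  χ_A(x) = x^4 - 9*x^3 + 27*x^2 - 27*x
which factors as x*(x - 3)^3. The eigenvalues (with algebraic multiplicities) are λ = 0 with multiplicity 1, λ = 3 with multiplicity 3.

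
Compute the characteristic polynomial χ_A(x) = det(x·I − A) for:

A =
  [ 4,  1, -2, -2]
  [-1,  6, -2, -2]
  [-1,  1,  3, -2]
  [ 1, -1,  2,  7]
x^4 - 20*x^3 + 150*x^2 - 500*x + 625

Expanding det(x·I − A) (e.g. by cofactor expansion or by noting that A is similar to its Jordan form J, which has the same characteristic polynomial as A) gives
  χ_A(x) = x^4 - 20*x^3 + 150*x^2 - 500*x + 625
which factors as (x - 5)^4. The eigenvalues (with algebraic multiplicities) are λ = 5 with multiplicity 4.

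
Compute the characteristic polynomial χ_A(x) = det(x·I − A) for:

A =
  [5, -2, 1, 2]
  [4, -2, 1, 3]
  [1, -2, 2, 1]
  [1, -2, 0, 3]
x^4 - 8*x^3 + 24*x^2 - 32*x + 16

Expanding det(x·I − A) (e.g. by cofactor expansion or by noting that A is similar to its Jordan form J, which has the same characteristic polynomial as A) gives
  χ_A(x) = x^4 - 8*x^3 + 24*x^2 - 32*x + 16
which factors as (x - 2)^4. The eigenvalues (with algebraic multiplicities) are λ = 2 with multiplicity 4.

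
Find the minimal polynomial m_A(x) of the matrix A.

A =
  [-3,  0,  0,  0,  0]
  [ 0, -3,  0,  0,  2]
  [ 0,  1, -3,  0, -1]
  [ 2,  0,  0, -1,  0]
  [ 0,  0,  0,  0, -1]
x^3 + 7*x^2 + 15*x + 9

The characteristic polynomial is χ_A(x) = (x + 1)^2*(x + 3)^3, so the eigenvalues are known. The minimal polynomial is
  m_A(x) = Π_λ (x − λ)^{k_λ}
where k_λ is the size of the *largest* Jordan block for λ (equivalently, the smallest k with (A − λI)^k v = 0 for every generalised eigenvector v of λ).

  λ = -3: largest Jordan block has size 2, contributing (x + 3)^2
  λ = -1: largest Jordan block has size 1, contributing (x + 1)

So m_A(x) = (x + 1)*(x + 3)^2 = x^3 + 7*x^2 + 15*x + 9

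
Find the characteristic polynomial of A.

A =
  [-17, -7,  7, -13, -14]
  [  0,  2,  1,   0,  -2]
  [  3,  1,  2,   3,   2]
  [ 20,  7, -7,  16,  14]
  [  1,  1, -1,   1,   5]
x^5 - 8*x^4 + 6*x^3 + 108*x^2 - 351*x + 324

Expanding det(x·I − A) (e.g. by cofactor expansion or by noting that A is similar to its Jordan form J, which has the same characteristic polynomial as A) gives
  χ_A(x) = x^5 - 8*x^4 + 6*x^3 + 108*x^2 - 351*x + 324
which factors as (x - 3)^4*(x + 4). The eigenvalues (with algebraic multiplicities) are λ = -4 with multiplicity 1, λ = 3 with multiplicity 4.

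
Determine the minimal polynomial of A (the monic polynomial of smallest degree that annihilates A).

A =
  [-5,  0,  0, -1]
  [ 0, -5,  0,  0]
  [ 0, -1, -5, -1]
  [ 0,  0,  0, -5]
x^2 + 10*x + 25

The characteristic polynomial is χ_A(x) = (x + 5)^4, so the eigenvalues are known. The minimal polynomial is
  m_A(x) = Π_λ (x − λ)^{k_λ}
where k_λ is the size of the *largest* Jordan block for λ (equivalently, the smallest k with (A − λI)^k v = 0 for every generalised eigenvector v of λ).

  λ = -5: largest Jordan block has size 2, contributing (x + 5)^2

So m_A(x) = (x + 5)^2 = x^2 + 10*x + 25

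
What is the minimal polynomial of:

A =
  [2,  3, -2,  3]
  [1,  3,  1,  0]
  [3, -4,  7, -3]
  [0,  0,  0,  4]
x^3 - 12*x^2 + 48*x - 64

The characteristic polynomial is χ_A(x) = (x - 4)^4, so the eigenvalues are known. The minimal polynomial is
  m_A(x) = Π_λ (x − λ)^{k_λ}
where k_λ is the size of the *largest* Jordan block for λ (equivalently, the smallest k with (A − λI)^k v = 0 for every generalised eigenvector v of λ).

  λ = 4: largest Jordan block has size 3, contributing (x − 4)^3

So m_A(x) = (x - 4)^3 = x^3 - 12*x^2 + 48*x - 64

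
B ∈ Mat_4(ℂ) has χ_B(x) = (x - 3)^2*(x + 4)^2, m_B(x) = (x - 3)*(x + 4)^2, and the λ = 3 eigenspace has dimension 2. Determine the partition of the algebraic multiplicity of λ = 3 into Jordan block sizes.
Block sizes for λ = 3: [1, 1]

Step 1 — from the characteristic polynomial, algebraic multiplicity of λ = 3 is 2. From dim ker(B − (3)·I) = 2, there are exactly 2 Jordan blocks for λ = 3.
Step 2 — from the minimal polynomial, the factor (x − 3) tells us the largest block for λ = 3 has size 1.
Step 3 — with total size 2, 2 blocks, and largest block 1, the block sizes (in nonincreasing order) are [1, 1].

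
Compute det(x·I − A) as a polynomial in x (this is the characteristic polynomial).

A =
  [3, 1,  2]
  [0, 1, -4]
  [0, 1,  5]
x^3 - 9*x^2 + 27*x - 27

Expanding det(x·I − A) (e.g. by cofactor expansion or by noting that A is similar to its Jordan form J, which has the same characteristic polynomial as A) gives
  χ_A(x) = x^3 - 9*x^2 + 27*x - 27
which factors as (x - 3)^3. The eigenvalues (with algebraic multiplicities) are λ = 3 with multiplicity 3.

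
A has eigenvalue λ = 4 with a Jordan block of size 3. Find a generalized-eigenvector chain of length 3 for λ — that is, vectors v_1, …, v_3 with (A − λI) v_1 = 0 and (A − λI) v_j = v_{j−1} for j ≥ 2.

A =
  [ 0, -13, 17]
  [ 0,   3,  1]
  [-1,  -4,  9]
A Jordan chain for λ = 4 of length 3:
v_1 = (-1, -1, -1)ᵀ
v_2 = (-4, 0, -1)ᵀ
v_3 = (1, 0, 0)ᵀ

Let N = A − (4)·I. We want v_3 with N^3 v_3 = 0 but N^2 v_3 ≠ 0; then v_{j-1} := N · v_j for j = 3, …, 2.

Pick v_3 = (1, 0, 0)ᵀ.
Then v_2 = N · v_3 = (-4, 0, -1)ᵀ.
Then v_1 = N · v_2 = (-1, -1, -1)ᵀ.

Sanity check: (A − (4)·I) v_1 = (0, 0, 0)ᵀ = 0. ✓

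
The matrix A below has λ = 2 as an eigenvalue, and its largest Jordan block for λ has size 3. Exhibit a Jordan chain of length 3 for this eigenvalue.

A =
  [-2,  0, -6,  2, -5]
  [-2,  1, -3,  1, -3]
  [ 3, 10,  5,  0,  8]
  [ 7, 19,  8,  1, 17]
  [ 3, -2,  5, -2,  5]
A Jordan chain for λ = 2 of length 3:
v_1 = (-3, -1, 1, 2, 2)ᵀ
v_2 = (-4, -2, 3, 7, 3)ᵀ
v_3 = (1, 0, 0, 0, 0)ᵀ

Let N = A − (2)·I. We want v_3 with N^3 v_3 = 0 but N^2 v_3 ≠ 0; then v_{j-1} := N · v_j for j = 3, …, 2.

Pick v_3 = (1, 0, 0, 0, 0)ᵀ.
Then v_2 = N · v_3 = (-4, -2, 3, 7, 3)ᵀ.
Then v_1 = N · v_2 = (-3, -1, 1, 2, 2)ᵀ.

Sanity check: (A − (2)·I) v_1 = (0, 0, 0, 0, 0)ᵀ = 0. ✓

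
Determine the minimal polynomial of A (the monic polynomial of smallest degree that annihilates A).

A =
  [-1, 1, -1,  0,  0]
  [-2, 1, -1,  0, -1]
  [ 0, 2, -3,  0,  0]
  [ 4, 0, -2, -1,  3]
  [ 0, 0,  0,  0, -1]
x^3 + 3*x^2 + 3*x + 1

The characteristic polynomial is χ_A(x) = (x + 1)^5, so the eigenvalues are known. The minimal polynomial is
  m_A(x) = Π_λ (x − λ)^{k_λ}
where k_λ is the size of the *largest* Jordan block for λ (equivalently, the smallest k with (A − λI)^k v = 0 for every generalised eigenvector v of λ).

  λ = -1: largest Jordan block has size 3, contributing (x + 1)^3

So m_A(x) = (x + 1)^3 = x^3 + 3*x^2 + 3*x + 1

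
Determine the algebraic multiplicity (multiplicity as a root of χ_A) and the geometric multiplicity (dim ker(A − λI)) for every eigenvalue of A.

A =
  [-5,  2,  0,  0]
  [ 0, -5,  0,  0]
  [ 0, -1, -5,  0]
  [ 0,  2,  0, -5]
λ = -5: alg = 4, geom = 3

Step 1 — factor the characteristic polynomial to read off the algebraic multiplicities:
  χ_A(x) = (x + 5)^4

Step 2 — compute geometric multiplicities via the rank-nullity identity g(λ) = n − rank(A − λI):
  rank(A − (-5)·I) = 1, so dim ker(A − (-5)·I) = n − 1 = 3

Summary:
  λ = -5: algebraic multiplicity = 4, geometric multiplicity = 3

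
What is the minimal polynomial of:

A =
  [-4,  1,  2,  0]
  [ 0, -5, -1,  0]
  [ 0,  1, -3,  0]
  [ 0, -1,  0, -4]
x^3 + 12*x^2 + 48*x + 64

The characteristic polynomial is χ_A(x) = (x + 4)^4, so the eigenvalues are known. The minimal polynomial is
  m_A(x) = Π_λ (x − λ)^{k_λ}
where k_λ is the size of the *largest* Jordan block for λ (equivalently, the smallest k with (A − λI)^k v = 0 for every generalised eigenvector v of λ).

  λ = -4: largest Jordan block has size 3, contributing (x + 4)^3

So m_A(x) = (x + 4)^3 = x^3 + 12*x^2 + 48*x + 64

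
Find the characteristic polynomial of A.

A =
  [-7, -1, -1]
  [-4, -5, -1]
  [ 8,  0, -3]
x^3 + 15*x^2 + 75*x + 125

Expanding det(x·I − A) (e.g. by cofactor expansion or by noting that A is similar to its Jordan form J, which has the same characteristic polynomial as A) gives
  χ_A(x) = x^3 + 15*x^2 + 75*x + 125
which factors as (x + 5)^3. The eigenvalues (with algebraic multiplicities) are λ = -5 with multiplicity 3.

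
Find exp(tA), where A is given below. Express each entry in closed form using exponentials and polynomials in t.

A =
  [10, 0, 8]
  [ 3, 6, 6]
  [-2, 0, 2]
e^{tA} =
  [4*t*exp(6*t) + exp(6*t), 0, 8*t*exp(6*t)]
  [3*t*exp(6*t), exp(6*t), 6*t*exp(6*t)]
  [-2*t*exp(6*t), 0, -4*t*exp(6*t) + exp(6*t)]

Strategy: write A = P · J · P⁻¹ where J is a Jordan canonical form, so e^{tA} = P · e^{tJ} · P⁻¹, and e^{tJ} can be computed block-by-block.

A has Jordan form
J =
  [6, 1, 0]
  [0, 6, 0]
  [0, 0, 6]
(up to reordering of blocks).

Per-block formulas:
  For a 1×1 block at λ = 6: exp(t · [6]) = [e^(6t)].
  For a 2×2 Jordan block J_2(6): exp(t · J_2(6)) = e^(6t)·(I + t·N), where N is the 2×2 nilpotent shift.

After assembling e^{tJ} and conjugating by P, we get:

e^{tA} =
  [4*t*exp(6*t) + exp(6*t), 0, 8*t*exp(6*t)]
  [3*t*exp(6*t), exp(6*t), 6*t*exp(6*t)]
  [-2*t*exp(6*t), 0, -4*t*exp(6*t) + exp(6*t)]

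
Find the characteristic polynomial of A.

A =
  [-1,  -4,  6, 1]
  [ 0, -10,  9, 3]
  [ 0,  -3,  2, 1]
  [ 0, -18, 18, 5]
x^4 + 4*x^3 + 6*x^2 + 4*x + 1

Expanding det(x·I − A) (e.g. by cofactor expansion or by noting that A is similar to its Jordan form J, which has the same characteristic polynomial as A) gives
  χ_A(x) = x^4 + 4*x^3 + 6*x^2 + 4*x + 1
which factors as (x + 1)^4. The eigenvalues (with algebraic multiplicities) are λ = -1 with multiplicity 4.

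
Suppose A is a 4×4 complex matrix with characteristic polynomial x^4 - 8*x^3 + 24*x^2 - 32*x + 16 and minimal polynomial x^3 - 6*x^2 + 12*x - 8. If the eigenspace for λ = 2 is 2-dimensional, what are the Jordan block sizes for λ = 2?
Block sizes for λ = 2: [3, 1]

Step 1 — from the characteristic polynomial, algebraic multiplicity of λ = 2 is 4. From dim ker(A − (2)·I) = 2, there are exactly 2 Jordan blocks for λ = 2.
Step 2 — from the minimal polynomial, the factor (x − 2)^3 tells us the largest block for λ = 2 has size 3.
Step 3 — with total size 4, 2 blocks, and largest block 3, the block sizes (in nonincreasing order) are [3, 1].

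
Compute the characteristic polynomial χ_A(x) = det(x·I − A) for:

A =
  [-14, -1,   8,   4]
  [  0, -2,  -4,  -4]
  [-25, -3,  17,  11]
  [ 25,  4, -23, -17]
x^4 + 16*x^3 + 96*x^2 + 256*x + 256

Expanding det(x·I − A) (e.g. by cofactor expansion or by noting that A is similar to its Jordan form J, which has the same characteristic polynomial as A) gives
  χ_A(x) = x^4 + 16*x^3 + 96*x^2 + 256*x + 256
which factors as (x + 4)^4. The eigenvalues (with algebraic multiplicities) are λ = -4 with multiplicity 4.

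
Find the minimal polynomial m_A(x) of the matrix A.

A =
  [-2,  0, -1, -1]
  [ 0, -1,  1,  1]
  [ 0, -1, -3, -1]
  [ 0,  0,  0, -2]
x^3 + 6*x^2 + 12*x + 8

The characteristic polynomial is χ_A(x) = (x + 2)^4, so the eigenvalues are known. The minimal polynomial is
  m_A(x) = Π_λ (x − λ)^{k_λ}
where k_λ is the size of the *largest* Jordan block for λ (equivalently, the smallest k with (A − λI)^k v = 0 for every generalised eigenvector v of λ).

  λ = -2: largest Jordan block has size 3, contributing (x + 2)^3

So m_A(x) = (x + 2)^3 = x^3 + 6*x^2 + 12*x + 8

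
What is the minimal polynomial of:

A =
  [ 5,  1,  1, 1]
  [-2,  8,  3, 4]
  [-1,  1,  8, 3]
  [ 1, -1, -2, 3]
x^3 - 18*x^2 + 108*x - 216

The characteristic polynomial is χ_A(x) = (x - 6)^4, so the eigenvalues are known. The minimal polynomial is
  m_A(x) = Π_λ (x − λ)^{k_λ}
where k_λ is the size of the *largest* Jordan block for λ (equivalently, the smallest k with (A − λI)^k v = 0 for every generalised eigenvector v of λ).

  λ = 6: largest Jordan block has size 3, contributing (x − 6)^3

So m_A(x) = (x - 6)^3 = x^3 - 18*x^2 + 108*x - 216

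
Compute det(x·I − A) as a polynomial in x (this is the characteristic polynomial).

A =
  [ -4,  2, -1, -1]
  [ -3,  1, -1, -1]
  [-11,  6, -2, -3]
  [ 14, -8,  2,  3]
x^4 + 2*x^3 - 2*x - 1

Expanding det(x·I − A) (e.g. by cofactor expansion or by noting that A is similar to its Jordan form J, which has the same characteristic polynomial as A) gives
  χ_A(x) = x^4 + 2*x^3 - 2*x - 1
which factors as (x - 1)*(x + 1)^3. The eigenvalues (with algebraic multiplicities) are λ = -1 with multiplicity 3, λ = 1 with multiplicity 1.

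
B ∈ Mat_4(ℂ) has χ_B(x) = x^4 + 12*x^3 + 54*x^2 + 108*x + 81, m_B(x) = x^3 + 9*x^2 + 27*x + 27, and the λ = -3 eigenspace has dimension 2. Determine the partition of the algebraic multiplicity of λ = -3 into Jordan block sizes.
Block sizes for λ = -3: [3, 1]

Step 1 — from the characteristic polynomial, algebraic multiplicity of λ = -3 is 4. From dim ker(B − (-3)·I) = 2, there are exactly 2 Jordan blocks for λ = -3.
Step 2 — from the minimal polynomial, the factor (x + 3)^3 tells us the largest block for λ = -3 has size 3.
Step 3 — with total size 4, 2 blocks, and largest block 3, the block sizes (in nonincreasing order) are [3, 1].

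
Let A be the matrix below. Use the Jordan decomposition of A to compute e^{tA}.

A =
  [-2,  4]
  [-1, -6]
e^{tA} =
  [2*t*exp(-4*t) + exp(-4*t), 4*t*exp(-4*t)]
  [-t*exp(-4*t), -2*t*exp(-4*t) + exp(-4*t)]

Strategy: write A = P · J · P⁻¹ where J is a Jordan canonical form, so e^{tA} = P · e^{tJ} · P⁻¹, and e^{tJ} can be computed block-by-block.

A has Jordan form
J =
  [-4,  1]
  [ 0, -4]
(up to reordering of blocks).

Per-block formulas:
  For a 2×2 Jordan block J_2(-4): exp(t · J_2(-4)) = e^(-4t)·(I + t·N), where N is the 2×2 nilpotent shift.

After assembling e^{tJ} and conjugating by P, we get:

e^{tA} =
  [2*t*exp(-4*t) + exp(-4*t), 4*t*exp(-4*t)]
  [-t*exp(-4*t), -2*t*exp(-4*t) + exp(-4*t)]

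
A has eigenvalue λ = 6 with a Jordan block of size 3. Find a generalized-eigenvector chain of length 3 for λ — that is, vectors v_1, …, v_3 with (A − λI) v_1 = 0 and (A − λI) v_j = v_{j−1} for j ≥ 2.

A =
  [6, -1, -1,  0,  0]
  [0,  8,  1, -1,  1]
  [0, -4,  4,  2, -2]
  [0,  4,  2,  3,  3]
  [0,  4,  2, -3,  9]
A Jordan chain for λ = 6 of length 3:
v_1 = (2, 0, 0, 0, 0)ᵀ
v_2 = (-1, 2, -4, 4, 4)ᵀ
v_3 = (0, 1, 0, 0, 0)ᵀ

Let N = A − (6)·I. We want v_3 with N^3 v_3 = 0 but N^2 v_3 ≠ 0; then v_{j-1} := N · v_j for j = 3, …, 2.

Pick v_3 = (0, 1, 0, 0, 0)ᵀ.
Then v_2 = N · v_3 = (-1, 2, -4, 4, 4)ᵀ.
Then v_1 = N · v_2 = (2, 0, 0, 0, 0)ᵀ.

Sanity check: (A − (6)·I) v_1 = (0, 0, 0, 0, 0)ᵀ = 0. ✓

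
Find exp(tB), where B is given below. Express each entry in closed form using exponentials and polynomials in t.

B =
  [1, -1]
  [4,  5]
e^{tB} =
  [-2*t*exp(3*t) + exp(3*t), -t*exp(3*t)]
  [4*t*exp(3*t), 2*t*exp(3*t) + exp(3*t)]

Strategy: write B = P · J · P⁻¹ where J is a Jordan canonical form, so e^{tB} = P · e^{tJ} · P⁻¹, and e^{tJ} can be computed block-by-block.

B has Jordan form
J =
  [3, 1]
  [0, 3]
(up to reordering of blocks).

Per-block formulas:
  For a 2×2 Jordan block J_2(3): exp(t · J_2(3)) = e^(3t)·(I + t·N), where N is the 2×2 nilpotent shift.

After assembling e^{tJ} and conjugating by P, we get:

e^{tB} =
  [-2*t*exp(3*t) + exp(3*t), -t*exp(3*t)]
  [4*t*exp(3*t), 2*t*exp(3*t) + exp(3*t)]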